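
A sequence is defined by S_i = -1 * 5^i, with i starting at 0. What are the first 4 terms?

This is a geometric sequence.
i=0: S_0 = -1 * 5^0 = -1
i=1: S_1 = -1 * 5^1 = -5
i=2: S_2 = -1 * 5^2 = -25
i=3: S_3 = -1 * 5^3 = -125
The first 4 terms are: [-1, -5, -25, -125]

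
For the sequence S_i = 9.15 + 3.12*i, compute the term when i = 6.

S_6 = 9.15 + 3.12*6 = 9.15 + 18.72 = 27.87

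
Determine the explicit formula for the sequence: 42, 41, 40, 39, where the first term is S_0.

Check differences: 41 - 42 = -1
40 - 41 = -1
Common difference d = -1.
First term a = 42.
Formula: S_i = 42 - 1*i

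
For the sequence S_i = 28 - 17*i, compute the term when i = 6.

S_6 = 28 + -17*6 = 28 + -102 = -74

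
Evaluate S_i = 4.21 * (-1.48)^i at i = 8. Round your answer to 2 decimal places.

S_8 = 4.21 * (-1.48)^8 ≈ 4.21 * 23.0194 ≈ 96.91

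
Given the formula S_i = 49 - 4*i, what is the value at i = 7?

S_7 = 49 + -4*7 = 49 + -28 = 21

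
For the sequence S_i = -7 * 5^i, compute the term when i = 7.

S_7 = -7 * 5^7 = -7 * 78125 = -546875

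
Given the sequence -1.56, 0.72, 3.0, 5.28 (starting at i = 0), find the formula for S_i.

Check differences: 0.72 - -1.56 = 2.28
3.0 - 0.72 = 2.28
Common difference d = 2.28.
First term a = -1.56.
Formula: S_i = -1.56 + 2.28*i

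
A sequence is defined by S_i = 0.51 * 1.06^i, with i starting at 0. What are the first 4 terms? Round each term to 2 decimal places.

This is a geometric sequence.
i=0: S_0 = 0.51 * 1.06^0 = 0.51
i=1: S_1 = 0.51 * 1.06^1 ≈ 0.54
i=2: S_2 = 0.51 * 1.06^2 ≈ 0.57
i=3: S_3 = 0.51 * 1.06^3 ≈ 0.61
The first 4 terms are: [0.51, 0.54, 0.57, 0.61]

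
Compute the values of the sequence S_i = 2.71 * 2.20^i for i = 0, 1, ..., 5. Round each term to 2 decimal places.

This is a geometric sequence.
i=0: S_0 = 2.71 * 2.2^0 = 2.71
i=1: S_1 = 2.71 * 2.2^1 ≈ 5.96
i=2: S_2 = 2.71 * 2.2^2 ≈ 13.12
i=3: S_3 = 2.71 * 2.2^3 ≈ 28.86
i=4: S_4 = 2.71 * 2.2^4 ≈ 63.48
i=5: S_5 = 2.71 * 2.2^5 ≈ 139.66
The first 6 terms are: [2.71, 5.96, 13.12, 28.86, 63.48, 139.66]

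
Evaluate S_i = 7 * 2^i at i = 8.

S_8 = 7 * 2^8 = 7 * 256 = 1792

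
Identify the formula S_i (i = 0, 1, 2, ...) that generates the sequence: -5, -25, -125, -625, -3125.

Check ratios: -25 / -5 = 5.0
Common ratio r = 5.
First term a = -5.
Formula: S_i = -5 * 5^i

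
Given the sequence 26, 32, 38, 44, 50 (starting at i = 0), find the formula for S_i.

Check differences: 32 - 26 = 6
38 - 32 = 6
Common difference d = 6.
First term a = 26.
Formula: S_i = 26 + 6*i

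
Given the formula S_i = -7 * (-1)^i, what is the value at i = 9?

S_9 = -7 * (-1)^9 = -7 * -1 = 7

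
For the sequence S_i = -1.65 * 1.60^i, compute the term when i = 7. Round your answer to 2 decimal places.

S_7 = -1.65 * 1.6^7 ≈ -1.65 * 26.8435 ≈ -44.29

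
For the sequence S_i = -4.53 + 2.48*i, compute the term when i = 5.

S_5 = -4.53 + 2.48*5 = -4.53 + 12.4 = 7.87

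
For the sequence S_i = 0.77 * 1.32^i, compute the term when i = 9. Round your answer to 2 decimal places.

S_9 = 0.77 * 1.32^9 ≈ 0.77 * 12.1665 ≈ 9.37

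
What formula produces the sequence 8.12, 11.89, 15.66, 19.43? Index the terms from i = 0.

Check differences: 11.89 - 8.12 = 3.77
15.66 - 11.89 = 3.77
Common difference d = 3.77.
First term a = 8.12.
Formula: S_i = 8.12 + 3.77*i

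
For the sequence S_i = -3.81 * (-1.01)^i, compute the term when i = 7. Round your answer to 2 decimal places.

S_7 = -3.81 * (-1.01)^7 ≈ -3.81 * -1.0721 ≈ 4.08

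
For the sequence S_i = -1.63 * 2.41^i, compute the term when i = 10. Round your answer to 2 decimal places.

S_10 = -1.63 * 2.41^10 ≈ -1.63 * 6609.5277 ≈ -10773.53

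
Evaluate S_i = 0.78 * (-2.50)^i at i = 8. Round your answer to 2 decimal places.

S_8 = 0.78 * (-2.5)^8 ≈ 0.78 * 1525.8789 ≈ 1190.19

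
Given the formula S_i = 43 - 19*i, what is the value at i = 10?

S_10 = 43 + -19*10 = 43 + -190 = -147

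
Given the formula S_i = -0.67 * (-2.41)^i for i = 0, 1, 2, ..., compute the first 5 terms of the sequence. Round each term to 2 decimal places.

This is a geometric sequence.
i=0: S_0 = -0.67 * (-2.41)^0 = -0.67
i=1: S_1 = -0.67 * (-2.41)^1 ≈ 1.61
i=2: S_2 = -0.67 * (-2.41)^2 ≈ -3.89
i=3: S_3 = -0.67 * (-2.41)^3 ≈ 9.38
i=4: S_4 = -0.67 * (-2.41)^4 ≈ -22.6
The first 5 terms are: [-0.67, 1.61, -3.89, 9.38, -22.6]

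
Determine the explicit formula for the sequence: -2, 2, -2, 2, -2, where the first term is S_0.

Check ratios: 2 / -2 = -1.0
Common ratio r = -1.
First term a = -2.
Formula: S_i = -2 * (-1)^i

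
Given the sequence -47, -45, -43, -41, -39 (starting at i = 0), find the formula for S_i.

Check differences: -45 - -47 = 2
-43 - -45 = 2
Common difference d = 2.
First term a = -47.
Formula: S_i = -47 + 2*i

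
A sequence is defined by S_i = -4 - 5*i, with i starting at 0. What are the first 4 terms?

This is an arithmetic sequence.
i=0: S_0 = -4 + -5*0 = -4
i=1: S_1 = -4 + -5*1 = -9
i=2: S_2 = -4 + -5*2 = -14
i=3: S_3 = -4 + -5*3 = -19
The first 4 terms are: [-4, -9, -14, -19]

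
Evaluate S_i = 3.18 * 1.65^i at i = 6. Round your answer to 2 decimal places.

S_6 = 3.18 * 1.65^6 ≈ 3.18 * 20.1792 ≈ 64.17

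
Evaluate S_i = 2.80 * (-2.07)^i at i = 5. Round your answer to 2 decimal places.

S_5 = 2.8 * (-2.07)^5 ≈ 2.8 * -38.006 ≈ -106.42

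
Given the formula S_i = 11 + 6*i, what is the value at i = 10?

S_10 = 11 + 6*10 = 11 + 60 = 71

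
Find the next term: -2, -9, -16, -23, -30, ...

Differences: -9 - -2 = -7
This is an arithmetic sequence with common difference d = -7.
Next term = -30 + -7 = -37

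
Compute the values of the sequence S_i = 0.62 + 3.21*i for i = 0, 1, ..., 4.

This is an arithmetic sequence.
i=0: S_0 = 0.62 + 3.21*0 = 0.62
i=1: S_1 = 0.62 + 3.21*1 = 3.83
i=2: S_2 = 0.62 + 3.21*2 = 7.04
i=3: S_3 = 0.62 + 3.21*3 = 10.25
i=4: S_4 = 0.62 + 3.21*4 = 13.46
The first 5 terms are: [0.62, 3.83, 7.04, 10.25, 13.46]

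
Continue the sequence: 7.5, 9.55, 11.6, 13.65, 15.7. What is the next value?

Differences: 9.55 - 7.5 = 2.05
This is an arithmetic sequence with common difference d = 2.05.
Next term = 15.7 + 2.05 = 17.75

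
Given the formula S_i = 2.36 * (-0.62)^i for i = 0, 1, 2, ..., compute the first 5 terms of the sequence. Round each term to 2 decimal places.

This is a geometric sequence.
i=0: S_0 = 2.36 * (-0.62)^0 = 2.36
i=1: S_1 = 2.36 * (-0.62)^1 ≈ -1.46
i=2: S_2 = 2.36 * (-0.62)^2 ≈ 0.91
i=3: S_3 = 2.36 * (-0.62)^3 ≈ -0.56
i=4: S_4 = 2.36 * (-0.62)^4 ≈ 0.35
The first 5 terms are: [2.36, -1.46, 0.91, -0.56, 0.35]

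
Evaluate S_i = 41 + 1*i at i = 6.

S_6 = 41 + 1*6 = 41 + 6 = 47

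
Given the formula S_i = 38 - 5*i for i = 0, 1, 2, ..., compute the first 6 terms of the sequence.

This is an arithmetic sequence.
i=0: S_0 = 38 + -5*0 = 38
i=1: S_1 = 38 + -5*1 = 33
i=2: S_2 = 38 + -5*2 = 28
i=3: S_3 = 38 + -5*3 = 23
i=4: S_4 = 38 + -5*4 = 18
i=5: S_5 = 38 + -5*5 = 13
The first 6 terms are: [38, 33, 28, 23, 18, 13]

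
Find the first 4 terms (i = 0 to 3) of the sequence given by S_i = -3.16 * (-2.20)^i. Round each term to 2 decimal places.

This is a geometric sequence.
i=0: S_0 = -3.16 * (-2.2)^0 = -3.16
i=1: S_1 = -3.16 * (-2.2)^1 ≈ 6.95
i=2: S_2 = -3.16 * (-2.2)^2 ≈ -15.29
i=3: S_3 = -3.16 * (-2.2)^3 ≈ 33.65
The first 4 terms are: [-3.16, 6.95, -15.29, 33.65]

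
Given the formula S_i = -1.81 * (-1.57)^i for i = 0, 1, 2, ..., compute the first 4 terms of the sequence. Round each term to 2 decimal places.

This is a geometric sequence.
i=0: S_0 = -1.81 * (-1.57)^0 = -1.81
i=1: S_1 = -1.81 * (-1.57)^1 ≈ 2.84
i=2: S_2 = -1.81 * (-1.57)^2 ≈ -4.46
i=3: S_3 = -1.81 * (-1.57)^3 ≈ 7.0
The first 4 terms are: [-1.81, 2.84, -4.46, 7.0]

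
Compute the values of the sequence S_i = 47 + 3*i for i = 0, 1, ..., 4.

This is an arithmetic sequence.
i=0: S_0 = 47 + 3*0 = 47
i=1: S_1 = 47 + 3*1 = 50
i=2: S_2 = 47 + 3*2 = 53
i=3: S_3 = 47 + 3*3 = 56
i=4: S_4 = 47 + 3*4 = 59
The first 5 terms are: [47, 50, 53, 56, 59]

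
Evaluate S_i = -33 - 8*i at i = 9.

S_9 = -33 + -8*9 = -33 + -72 = -105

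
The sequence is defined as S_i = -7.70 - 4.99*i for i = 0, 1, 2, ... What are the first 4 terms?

This is an arithmetic sequence.
i=0: S_0 = -7.7 + -4.99*0 = -7.7
i=1: S_1 = -7.7 + -4.99*1 = -12.69
i=2: S_2 = -7.7 + -4.99*2 = -17.68
i=3: S_3 = -7.7 + -4.99*3 = -22.67
The first 4 terms are: [-7.7, -12.69, -17.68, -22.67]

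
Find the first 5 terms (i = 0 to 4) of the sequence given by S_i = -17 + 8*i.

This is an arithmetic sequence.
i=0: S_0 = -17 + 8*0 = -17
i=1: S_1 = -17 + 8*1 = -9
i=2: S_2 = -17 + 8*2 = -1
i=3: S_3 = -17 + 8*3 = 7
i=4: S_4 = -17 + 8*4 = 15
The first 5 terms are: [-17, -9, -1, 7, 15]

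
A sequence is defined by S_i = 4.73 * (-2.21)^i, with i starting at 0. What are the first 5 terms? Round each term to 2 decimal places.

This is a geometric sequence.
i=0: S_0 = 4.73 * (-2.21)^0 = 4.73
i=1: S_1 = 4.73 * (-2.21)^1 ≈ -10.45
i=2: S_2 = 4.73 * (-2.21)^2 ≈ 23.1
i=3: S_3 = 4.73 * (-2.21)^3 ≈ -51.05
i=4: S_4 = 4.73 * (-2.21)^4 ≈ 112.83
The first 5 terms are: [4.73, -10.45, 23.1, -51.05, 112.83]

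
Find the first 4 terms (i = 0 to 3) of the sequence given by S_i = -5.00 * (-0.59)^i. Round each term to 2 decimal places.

This is a geometric sequence.
i=0: S_0 = -5.0 * (-0.59)^0 = -5.0
i=1: S_1 = -5.0 * (-0.59)^1 = 2.95
i=2: S_2 = -5.0 * (-0.59)^2 ≈ -1.74
i=3: S_3 = -5.0 * (-0.59)^3 ≈ 1.03
The first 4 terms are: [-5.0, 2.95, -1.74, 1.03]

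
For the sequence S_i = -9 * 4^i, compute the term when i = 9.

S_9 = -9 * 4^9 = -9 * 262144 = -2359296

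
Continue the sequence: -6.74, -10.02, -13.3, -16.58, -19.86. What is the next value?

Differences: -10.02 - -6.74 = -3.28
This is an arithmetic sequence with common difference d = -3.28.
Next term = -19.86 + -3.28 = -23.14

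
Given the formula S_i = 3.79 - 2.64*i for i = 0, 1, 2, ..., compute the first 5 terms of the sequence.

This is an arithmetic sequence.
i=0: S_0 = 3.79 + -2.64*0 = 3.79
i=1: S_1 = 3.79 + -2.64*1 = 1.15
i=2: S_2 = 3.79 + -2.64*2 = -1.49
i=3: S_3 = 3.79 + -2.64*3 = -4.13
i=4: S_4 = 3.79 + -2.64*4 = -6.77
The first 5 terms are: [3.79, 1.15, -1.49, -4.13, -6.77]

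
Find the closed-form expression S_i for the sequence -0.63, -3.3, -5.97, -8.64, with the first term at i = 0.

Check differences: -3.3 - -0.63 = -2.67
-5.97 - -3.3 = -2.67
Common difference d = -2.67.
First term a = -0.63.
Formula: S_i = -0.63 - 2.67*i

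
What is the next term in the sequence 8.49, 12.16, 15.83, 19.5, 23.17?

Differences: 12.16 - 8.49 = 3.67
This is an arithmetic sequence with common difference d = 3.67.
Next term = 23.17 + 3.67 = 26.84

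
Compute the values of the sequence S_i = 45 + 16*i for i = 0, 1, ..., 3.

This is an arithmetic sequence.
i=0: S_0 = 45 + 16*0 = 45
i=1: S_1 = 45 + 16*1 = 61
i=2: S_2 = 45 + 16*2 = 77
i=3: S_3 = 45 + 16*3 = 93
The first 4 terms are: [45, 61, 77, 93]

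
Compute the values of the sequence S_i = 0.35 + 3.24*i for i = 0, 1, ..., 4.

This is an arithmetic sequence.
i=0: S_0 = 0.35 + 3.24*0 = 0.35
i=1: S_1 = 0.35 + 3.24*1 = 3.59
i=2: S_2 = 0.35 + 3.24*2 = 6.83
i=3: S_3 = 0.35 + 3.24*3 = 10.07
i=4: S_4 = 0.35 + 3.24*4 = 13.31
The first 5 terms are: [0.35, 3.59, 6.83, 10.07, 13.31]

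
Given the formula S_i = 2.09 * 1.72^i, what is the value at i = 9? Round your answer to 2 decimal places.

S_9 = 2.09 * 1.72^9 ≈ 2.09 * 131.7516 ≈ 275.36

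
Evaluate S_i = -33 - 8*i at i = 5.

S_5 = -33 + -8*5 = -33 + -40 = -73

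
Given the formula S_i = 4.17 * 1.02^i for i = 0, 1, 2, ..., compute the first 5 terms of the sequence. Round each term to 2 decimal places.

This is a geometric sequence.
i=0: S_0 = 4.17 * 1.02^0 = 4.17
i=1: S_1 = 4.17 * 1.02^1 ≈ 4.25
i=2: S_2 = 4.17 * 1.02^2 ≈ 4.34
i=3: S_3 = 4.17 * 1.02^3 ≈ 4.43
i=4: S_4 = 4.17 * 1.02^4 ≈ 4.51
The first 5 terms are: [4.17, 4.25, 4.34, 4.43, 4.51]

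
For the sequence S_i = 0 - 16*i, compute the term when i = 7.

S_7 = 0 + -16*7 = 0 + -112 = -112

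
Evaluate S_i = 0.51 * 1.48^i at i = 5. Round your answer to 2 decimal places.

S_5 = 0.51 * 1.48^5 ≈ 0.51 * 7.1008 ≈ 3.62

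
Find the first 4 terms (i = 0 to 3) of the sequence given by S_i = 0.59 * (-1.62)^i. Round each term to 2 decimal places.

This is a geometric sequence.
i=0: S_0 = 0.59 * (-1.62)^0 = 0.59
i=1: S_1 = 0.59 * (-1.62)^1 ≈ -0.96
i=2: S_2 = 0.59 * (-1.62)^2 ≈ 1.55
i=3: S_3 = 0.59 * (-1.62)^3 ≈ -2.51
The first 4 terms are: [0.59, -0.96, 1.55, -2.51]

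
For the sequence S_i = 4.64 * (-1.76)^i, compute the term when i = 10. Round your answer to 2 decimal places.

S_10 = 4.64 * (-1.76)^10 ≈ 4.64 * 285.185 ≈ 1323.26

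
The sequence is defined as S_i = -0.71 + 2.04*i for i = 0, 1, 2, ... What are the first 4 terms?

This is an arithmetic sequence.
i=0: S_0 = -0.71 + 2.04*0 = -0.71
i=1: S_1 = -0.71 + 2.04*1 = 1.33
i=2: S_2 = -0.71 + 2.04*2 = 3.37
i=3: S_3 = -0.71 + 2.04*3 = 5.41
The first 4 terms are: [-0.71, 1.33, 3.37, 5.41]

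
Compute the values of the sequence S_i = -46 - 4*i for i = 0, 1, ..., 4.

This is an arithmetic sequence.
i=0: S_0 = -46 + -4*0 = -46
i=1: S_1 = -46 + -4*1 = -50
i=2: S_2 = -46 + -4*2 = -54
i=3: S_3 = -46 + -4*3 = -58
i=4: S_4 = -46 + -4*4 = -62
The first 5 terms are: [-46, -50, -54, -58, -62]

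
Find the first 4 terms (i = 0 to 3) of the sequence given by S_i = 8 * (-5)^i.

This is a geometric sequence.
i=0: S_0 = 8 * (-5)^0 = 8
i=1: S_1 = 8 * (-5)^1 = -40
i=2: S_2 = 8 * (-5)^2 = 200
i=3: S_3 = 8 * (-5)^3 = -1000
The first 4 terms are: [8, -40, 200, -1000]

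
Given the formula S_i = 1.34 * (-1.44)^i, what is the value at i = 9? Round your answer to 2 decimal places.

S_9 = 1.34 * (-1.44)^9 ≈ 1.34 * -26.6233 ≈ -35.68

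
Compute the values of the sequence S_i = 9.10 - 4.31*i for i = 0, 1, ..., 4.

This is an arithmetic sequence.
i=0: S_0 = 9.1 + -4.31*0 = 9.1
i=1: S_1 = 9.1 + -4.31*1 = 4.79
i=2: S_2 = 9.1 + -4.31*2 = 0.48
i=3: S_3 = 9.1 + -4.31*3 = -3.83
i=4: S_4 = 9.1 + -4.31*4 = -8.14
The first 5 terms are: [9.1, 4.79, 0.48, -3.83, -8.14]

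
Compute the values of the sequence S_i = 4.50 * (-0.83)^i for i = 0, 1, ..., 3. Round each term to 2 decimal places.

This is a geometric sequence.
i=0: S_0 = 4.5 * (-0.83)^0 = 4.5
i=1: S_1 = 4.5 * (-0.83)^1 ≈ -3.74
i=2: S_2 = 4.5 * (-0.83)^2 ≈ 3.1
i=3: S_3 = 4.5 * (-0.83)^3 ≈ -2.57
The first 4 terms are: [4.5, -3.74, 3.1, -2.57]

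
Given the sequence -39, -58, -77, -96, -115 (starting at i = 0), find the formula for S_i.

Check differences: -58 - -39 = -19
-77 - -58 = -19
Common difference d = -19.
First term a = -39.
Formula: S_i = -39 - 19*i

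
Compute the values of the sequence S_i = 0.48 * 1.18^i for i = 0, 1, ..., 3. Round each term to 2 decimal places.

This is a geometric sequence.
i=0: S_0 = 0.48 * 1.18^0 = 0.48
i=1: S_1 = 0.48 * 1.18^1 ≈ 0.57
i=2: S_2 = 0.48 * 1.18^2 ≈ 0.67
i=3: S_3 = 0.48 * 1.18^3 ≈ 0.79
The first 4 terms are: [0.48, 0.57, 0.67, 0.79]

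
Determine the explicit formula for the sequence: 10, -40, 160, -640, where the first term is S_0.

Check ratios: -40 / 10 = -4.0
Common ratio r = -4.
First term a = 10.
Formula: S_i = 10 * (-4)^i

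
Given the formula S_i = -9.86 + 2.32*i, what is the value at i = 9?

S_9 = -9.86 + 2.32*9 = -9.86 + 20.88 = 11.02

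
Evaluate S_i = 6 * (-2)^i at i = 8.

S_8 = 6 * (-2)^8 = 6 * 256 = 1536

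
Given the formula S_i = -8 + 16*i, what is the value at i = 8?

S_8 = -8 + 16*8 = -8 + 128 = 120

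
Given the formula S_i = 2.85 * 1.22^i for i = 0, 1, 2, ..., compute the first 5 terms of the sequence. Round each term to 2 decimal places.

This is a geometric sequence.
i=0: S_0 = 2.85 * 1.22^0 = 2.85
i=1: S_1 = 2.85 * 1.22^1 ≈ 3.48
i=2: S_2 = 2.85 * 1.22^2 ≈ 4.24
i=3: S_3 = 2.85 * 1.22^3 ≈ 5.18
i=4: S_4 = 2.85 * 1.22^4 ≈ 6.31
The first 5 terms are: [2.85, 3.48, 4.24, 5.18, 6.31]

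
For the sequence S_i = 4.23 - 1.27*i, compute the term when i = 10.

S_10 = 4.23 + -1.27*10 = 4.23 + -12.7 = -8.47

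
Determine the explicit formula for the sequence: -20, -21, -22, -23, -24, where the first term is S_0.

Check differences: -21 - -20 = -1
-22 - -21 = -1
Common difference d = -1.
First term a = -20.
Formula: S_i = -20 - 1*i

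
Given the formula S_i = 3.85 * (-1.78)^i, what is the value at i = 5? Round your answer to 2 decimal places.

S_5 = 3.85 * (-1.78)^5 ≈ 3.85 * -17.869 ≈ -68.8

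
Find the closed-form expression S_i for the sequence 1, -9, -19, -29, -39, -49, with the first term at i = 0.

Check differences: -9 - 1 = -10
-19 - -9 = -10
Common difference d = -10.
First term a = 1.
Formula: S_i = 1 - 10*i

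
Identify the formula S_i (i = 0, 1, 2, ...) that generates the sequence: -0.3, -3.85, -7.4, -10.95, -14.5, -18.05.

Check differences: -3.85 - -0.3 = -3.55
-7.4 - -3.85 = -3.55
Common difference d = -3.55.
First term a = -0.3.
Formula: S_i = -0.30 - 3.55*i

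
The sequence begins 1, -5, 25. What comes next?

Ratios: -5 / 1 = -5.0
This is a geometric sequence with common ratio r = -5.
Next term = 25 * -5 = -125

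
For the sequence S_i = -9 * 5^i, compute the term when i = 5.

S_5 = -9 * 5^5 = -9 * 3125 = -28125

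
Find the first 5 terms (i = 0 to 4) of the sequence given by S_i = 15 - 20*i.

This is an arithmetic sequence.
i=0: S_0 = 15 + -20*0 = 15
i=1: S_1 = 15 + -20*1 = -5
i=2: S_2 = 15 + -20*2 = -25
i=3: S_3 = 15 + -20*3 = -45
i=4: S_4 = 15 + -20*4 = -65
The first 5 terms are: [15, -5, -25, -45, -65]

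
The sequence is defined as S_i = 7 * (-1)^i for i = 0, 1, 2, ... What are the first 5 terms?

This is a geometric sequence.
i=0: S_0 = 7 * (-1)^0 = 7
i=1: S_1 = 7 * (-1)^1 = -7
i=2: S_2 = 7 * (-1)^2 = 7
i=3: S_3 = 7 * (-1)^3 = -7
i=4: S_4 = 7 * (-1)^4 = 7
The first 5 terms are: [7, -7, 7, -7, 7]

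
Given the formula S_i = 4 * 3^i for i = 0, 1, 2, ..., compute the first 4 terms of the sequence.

This is a geometric sequence.
i=0: S_0 = 4 * 3^0 = 4
i=1: S_1 = 4 * 3^1 = 12
i=2: S_2 = 4 * 3^2 = 36
i=3: S_3 = 4 * 3^3 = 108
The first 4 terms are: [4, 12, 36, 108]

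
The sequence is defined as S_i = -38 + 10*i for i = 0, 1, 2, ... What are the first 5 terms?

This is an arithmetic sequence.
i=0: S_0 = -38 + 10*0 = -38
i=1: S_1 = -38 + 10*1 = -28
i=2: S_2 = -38 + 10*2 = -18
i=3: S_3 = -38 + 10*3 = -8
i=4: S_4 = -38 + 10*4 = 2
The first 5 terms are: [-38, -28, -18, -8, 2]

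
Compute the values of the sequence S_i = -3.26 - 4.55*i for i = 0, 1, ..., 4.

This is an arithmetic sequence.
i=0: S_0 = -3.26 + -4.55*0 = -3.26
i=1: S_1 = -3.26 + -4.55*1 = -7.81
i=2: S_2 = -3.26 + -4.55*2 = -12.36
i=3: S_3 = -3.26 + -4.55*3 = -16.91
i=4: S_4 = -3.26 + -4.55*4 = -21.46
The first 5 terms are: [-3.26, -7.81, -12.36, -16.91, -21.46]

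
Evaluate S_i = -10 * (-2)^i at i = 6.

S_6 = -10 * (-2)^6 = -10 * 64 = -640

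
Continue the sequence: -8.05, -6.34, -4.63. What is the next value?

Differences: -6.34 - -8.05 = 1.71
This is an arithmetic sequence with common difference d = 1.71.
Next term = -4.63 + 1.71 = -2.92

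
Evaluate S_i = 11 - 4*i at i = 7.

S_7 = 11 + -4*7 = 11 + -28 = -17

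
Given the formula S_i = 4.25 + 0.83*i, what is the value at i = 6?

S_6 = 4.25 + 0.83*6 = 4.25 + 4.98 = 9.23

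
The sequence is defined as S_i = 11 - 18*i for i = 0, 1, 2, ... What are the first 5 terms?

This is an arithmetic sequence.
i=0: S_0 = 11 + -18*0 = 11
i=1: S_1 = 11 + -18*1 = -7
i=2: S_2 = 11 + -18*2 = -25
i=3: S_3 = 11 + -18*3 = -43
i=4: S_4 = 11 + -18*4 = -61
The first 5 terms are: [11, -7, -25, -43, -61]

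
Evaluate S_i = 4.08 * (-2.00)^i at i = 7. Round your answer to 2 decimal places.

S_7 = 4.08 * (-2.0)^7 = 4.08 * -128 = -522.24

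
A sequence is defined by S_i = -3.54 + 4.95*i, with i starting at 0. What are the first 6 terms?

This is an arithmetic sequence.
i=0: S_0 = -3.54 + 4.95*0 = -3.54
i=1: S_1 = -3.54 + 4.95*1 = 1.41
i=2: S_2 = -3.54 + 4.95*2 = 6.36
i=3: S_3 = -3.54 + 4.95*3 = 11.31
i=4: S_4 = -3.54 + 4.95*4 = 16.26
i=5: S_5 = -3.54 + 4.95*5 = 21.21
The first 6 terms are: [-3.54, 1.41, 6.36, 11.31, 16.26, 21.21]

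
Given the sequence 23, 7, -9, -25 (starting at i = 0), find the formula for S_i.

Check differences: 7 - 23 = -16
-9 - 7 = -16
Common difference d = -16.
First term a = 23.
Formula: S_i = 23 - 16*i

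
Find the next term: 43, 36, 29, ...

Differences: 36 - 43 = -7
This is an arithmetic sequence with common difference d = -7.
Next term = 29 + -7 = 22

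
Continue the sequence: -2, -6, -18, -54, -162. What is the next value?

Ratios: -6 / -2 = 3.0
This is a geometric sequence with common ratio r = 3.
Next term = -162 * 3 = -486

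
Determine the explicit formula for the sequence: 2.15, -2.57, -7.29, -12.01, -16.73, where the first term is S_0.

Check differences: -2.57 - 2.15 = -4.72
-7.29 - -2.57 = -4.72
Common difference d = -4.72.
First term a = 2.15.
Formula: S_i = 2.15 - 4.72*i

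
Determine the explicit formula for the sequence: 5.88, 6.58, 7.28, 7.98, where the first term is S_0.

Check differences: 6.58 - 5.88 = 0.7
7.28 - 6.58 = 0.7
Common difference d = 0.7.
First term a = 5.88.
Formula: S_i = 5.88 + 0.70*i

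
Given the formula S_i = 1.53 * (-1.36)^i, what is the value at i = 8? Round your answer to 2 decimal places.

S_8 = 1.53 * (-1.36)^8 ≈ 1.53 * 11.7034 ≈ 17.91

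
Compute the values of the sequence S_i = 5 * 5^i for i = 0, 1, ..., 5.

This is a geometric sequence.
i=0: S_0 = 5 * 5^0 = 5
i=1: S_1 = 5 * 5^1 = 25
i=2: S_2 = 5 * 5^2 = 125
i=3: S_3 = 5 * 5^3 = 625
i=4: S_4 = 5 * 5^4 = 3125
i=5: S_5 = 5 * 5^5 = 15625
The first 6 terms are: [5, 25, 125, 625, 3125, 15625]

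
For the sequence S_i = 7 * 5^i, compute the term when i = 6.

S_6 = 7 * 5^6 = 7 * 15625 = 109375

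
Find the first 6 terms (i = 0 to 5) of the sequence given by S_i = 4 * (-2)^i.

This is a geometric sequence.
i=0: S_0 = 4 * (-2)^0 = 4
i=1: S_1 = 4 * (-2)^1 = -8
i=2: S_2 = 4 * (-2)^2 = 16
i=3: S_3 = 4 * (-2)^3 = -32
i=4: S_4 = 4 * (-2)^4 = 64
i=5: S_5 = 4 * (-2)^5 = -128
The first 6 terms are: [4, -8, 16, -32, 64, -128]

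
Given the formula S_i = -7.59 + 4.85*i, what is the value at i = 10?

S_10 = -7.59 + 4.85*10 = -7.59 + 48.5 = 40.91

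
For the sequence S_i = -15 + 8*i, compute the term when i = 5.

S_5 = -15 + 8*5 = -15 + 40 = 25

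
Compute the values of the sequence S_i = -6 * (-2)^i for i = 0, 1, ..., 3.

This is a geometric sequence.
i=0: S_0 = -6 * (-2)^0 = -6
i=1: S_1 = -6 * (-2)^1 = 12
i=2: S_2 = -6 * (-2)^2 = -24
i=3: S_3 = -6 * (-2)^3 = 48
The first 4 terms are: [-6, 12, -24, 48]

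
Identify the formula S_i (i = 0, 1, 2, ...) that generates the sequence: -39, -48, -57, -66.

Check differences: -48 - -39 = -9
-57 - -48 = -9
Common difference d = -9.
First term a = -39.
Formula: S_i = -39 - 9*i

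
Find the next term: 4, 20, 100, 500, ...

Ratios: 20 / 4 = 5.0
This is a geometric sequence with common ratio r = 5.
Next term = 500 * 5 = 2500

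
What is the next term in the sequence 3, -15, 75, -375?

Ratios: -15 / 3 = -5.0
This is a geometric sequence with common ratio r = -5.
Next term = -375 * -5 = 1875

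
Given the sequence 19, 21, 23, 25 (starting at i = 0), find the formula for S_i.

Check differences: 21 - 19 = 2
23 - 21 = 2
Common difference d = 2.
First term a = 19.
Formula: S_i = 19 + 2*i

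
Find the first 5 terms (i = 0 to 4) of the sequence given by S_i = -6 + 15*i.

This is an arithmetic sequence.
i=0: S_0 = -6 + 15*0 = -6
i=1: S_1 = -6 + 15*1 = 9
i=2: S_2 = -6 + 15*2 = 24
i=3: S_3 = -6 + 15*3 = 39
i=4: S_4 = -6 + 15*4 = 54
The first 5 terms are: [-6, 9, 24, 39, 54]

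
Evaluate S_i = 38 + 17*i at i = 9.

S_9 = 38 + 17*9 = 38 + 153 = 191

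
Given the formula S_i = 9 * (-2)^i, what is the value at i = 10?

S_10 = 9 * (-2)^10 = 9 * 1024 = 9216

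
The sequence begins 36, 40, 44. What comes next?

Differences: 40 - 36 = 4
This is an arithmetic sequence with common difference d = 4.
Next term = 44 + 4 = 48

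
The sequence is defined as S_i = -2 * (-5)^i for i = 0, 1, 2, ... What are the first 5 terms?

This is a geometric sequence.
i=0: S_0 = -2 * (-5)^0 = -2
i=1: S_1 = -2 * (-5)^1 = 10
i=2: S_2 = -2 * (-5)^2 = -50
i=3: S_3 = -2 * (-5)^3 = 250
i=4: S_4 = -2 * (-5)^4 = -1250
The first 5 terms are: [-2, 10, -50, 250, -1250]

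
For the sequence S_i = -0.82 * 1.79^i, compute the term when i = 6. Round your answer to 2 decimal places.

S_6 = -0.82 * 1.79^6 ≈ -0.82 * 32.8941 ≈ -26.97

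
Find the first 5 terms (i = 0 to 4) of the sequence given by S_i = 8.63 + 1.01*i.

This is an arithmetic sequence.
i=0: S_0 = 8.63 + 1.01*0 = 8.63
i=1: S_1 = 8.63 + 1.01*1 = 9.64
i=2: S_2 = 8.63 + 1.01*2 = 10.65
i=3: S_3 = 8.63 + 1.01*3 = 11.66
i=4: S_4 = 8.63 + 1.01*4 = 12.67
The first 5 terms are: [8.63, 9.64, 10.65, 11.66, 12.67]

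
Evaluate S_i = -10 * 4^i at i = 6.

S_6 = -10 * 4^6 = -10 * 4096 = -40960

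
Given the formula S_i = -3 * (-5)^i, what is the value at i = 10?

S_10 = -3 * (-5)^10 = -3 * 9765625 = -29296875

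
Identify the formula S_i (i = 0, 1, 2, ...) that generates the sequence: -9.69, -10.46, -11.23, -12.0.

Check differences: -10.46 - -9.69 = -0.77
-11.23 - -10.46 = -0.77
Common difference d = -0.77.
First term a = -9.69.
Formula: S_i = -9.69 - 0.77*i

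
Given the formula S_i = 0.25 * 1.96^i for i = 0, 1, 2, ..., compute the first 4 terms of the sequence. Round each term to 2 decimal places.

This is a geometric sequence.
i=0: S_0 = 0.25 * 1.96^0 = 0.25
i=1: S_1 = 0.25 * 1.96^1 = 0.49
i=2: S_2 = 0.25 * 1.96^2 ≈ 0.96
i=3: S_3 = 0.25 * 1.96^3 ≈ 1.88
The first 4 terms are: [0.25, 0.49, 0.96, 1.88]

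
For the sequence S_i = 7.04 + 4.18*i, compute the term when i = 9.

S_9 = 7.04 + 4.18*9 = 7.04 + 37.62 = 44.66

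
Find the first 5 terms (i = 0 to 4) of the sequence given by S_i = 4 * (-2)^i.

This is a geometric sequence.
i=0: S_0 = 4 * (-2)^0 = 4
i=1: S_1 = 4 * (-2)^1 = -8
i=2: S_2 = 4 * (-2)^2 = 16
i=3: S_3 = 4 * (-2)^3 = -32
i=4: S_4 = 4 * (-2)^4 = 64
The first 5 terms are: [4, -8, 16, -32, 64]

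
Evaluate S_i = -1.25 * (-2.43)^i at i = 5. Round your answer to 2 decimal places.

S_5 = -1.25 * (-2.43)^5 ≈ -1.25 * -84.7289 ≈ 105.91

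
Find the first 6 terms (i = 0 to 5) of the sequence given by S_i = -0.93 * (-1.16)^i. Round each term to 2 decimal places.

This is a geometric sequence.
i=0: S_0 = -0.93 * (-1.16)^0 = -0.93
i=1: S_1 = -0.93 * (-1.16)^1 ≈ 1.08
i=2: S_2 = -0.93 * (-1.16)^2 ≈ -1.25
i=3: S_3 = -0.93 * (-1.16)^3 ≈ 1.45
i=4: S_4 = -0.93 * (-1.16)^4 ≈ -1.68
i=5: S_5 = -0.93 * (-1.16)^5 ≈ 1.95
The first 6 terms are: [-0.93, 1.08, -1.25, 1.45, -1.68, 1.95]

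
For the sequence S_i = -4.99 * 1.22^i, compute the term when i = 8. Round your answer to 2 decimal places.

S_8 = -4.99 * 1.22^8 ≈ -4.99 * 4.9077 ≈ -24.49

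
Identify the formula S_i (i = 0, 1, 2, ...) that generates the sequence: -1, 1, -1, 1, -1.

Check ratios: 1 / -1 = -1.0
Common ratio r = -1.
First term a = -1.
Formula: S_i = -1 * (-1)^i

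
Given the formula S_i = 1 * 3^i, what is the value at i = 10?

S_10 = 1 * 3^10 = 1 * 59049 = 59049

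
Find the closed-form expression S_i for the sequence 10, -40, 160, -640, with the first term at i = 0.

Check ratios: -40 / 10 = -4.0
Common ratio r = -4.
First term a = 10.
Formula: S_i = 10 * (-4)^i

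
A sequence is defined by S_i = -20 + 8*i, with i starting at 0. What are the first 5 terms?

This is an arithmetic sequence.
i=0: S_0 = -20 + 8*0 = -20
i=1: S_1 = -20 + 8*1 = -12
i=2: S_2 = -20 + 8*2 = -4
i=3: S_3 = -20 + 8*3 = 4
i=4: S_4 = -20 + 8*4 = 12
The first 5 terms are: [-20, -12, -4, 4, 12]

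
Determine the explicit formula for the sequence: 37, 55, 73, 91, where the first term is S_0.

Check differences: 55 - 37 = 18
73 - 55 = 18
Common difference d = 18.
First term a = 37.
Formula: S_i = 37 + 18*i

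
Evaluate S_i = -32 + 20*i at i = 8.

S_8 = -32 + 20*8 = -32 + 160 = 128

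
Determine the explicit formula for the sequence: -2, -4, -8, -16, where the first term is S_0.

Check ratios: -4 / -2 = 2.0
Common ratio r = 2.
First term a = -2.
Formula: S_i = -2 * 2^i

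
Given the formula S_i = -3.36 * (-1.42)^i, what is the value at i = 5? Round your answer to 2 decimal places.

S_5 = -3.36 * (-1.42)^5 ≈ -3.36 * -5.7735 ≈ 19.4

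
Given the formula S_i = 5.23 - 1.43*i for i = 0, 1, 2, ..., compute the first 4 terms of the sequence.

This is an arithmetic sequence.
i=0: S_0 = 5.23 + -1.43*0 = 5.23
i=1: S_1 = 5.23 + -1.43*1 = 3.8
i=2: S_2 = 5.23 + -1.43*2 = 2.37
i=3: S_3 = 5.23 + -1.43*3 = 0.94
The first 4 terms are: [5.23, 3.8, 2.37, 0.94]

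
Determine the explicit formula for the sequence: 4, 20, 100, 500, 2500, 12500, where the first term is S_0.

Check ratios: 20 / 4 = 5.0
Common ratio r = 5.
First term a = 4.
Formula: S_i = 4 * 5^i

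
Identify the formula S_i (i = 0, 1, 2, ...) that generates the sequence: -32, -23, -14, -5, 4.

Check differences: -23 - -32 = 9
-14 - -23 = 9
Common difference d = 9.
First term a = -32.
Formula: S_i = -32 + 9*i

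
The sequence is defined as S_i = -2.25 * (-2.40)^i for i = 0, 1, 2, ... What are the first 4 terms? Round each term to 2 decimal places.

This is a geometric sequence.
i=0: S_0 = -2.25 * (-2.4)^0 = -2.25
i=1: S_1 = -2.25 * (-2.4)^1 = 5.4
i=2: S_2 = -2.25 * (-2.4)^2 = -12.96
i=3: S_3 = -2.25 * (-2.4)^3 ≈ 31.1
The first 4 terms are: [-2.25, 5.4, -12.96, 31.1]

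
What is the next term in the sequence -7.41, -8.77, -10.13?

Differences: -8.77 - -7.41 = -1.36
This is an arithmetic sequence with common difference d = -1.36.
Next term = -10.13 + -1.36 = -11.49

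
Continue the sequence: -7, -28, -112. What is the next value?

Ratios: -28 / -7 = 4.0
This is a geometric sequence with common ratio r = 4.
Next term = -112 * 4 = -448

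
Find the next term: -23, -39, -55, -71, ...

Differences: -39 - -23 = -16
This is an arithmetic sequence with common difference d = -16.
Next term = -71 + -16 = -87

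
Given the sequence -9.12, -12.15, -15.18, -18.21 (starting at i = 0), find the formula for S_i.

Check differences: -12.15 - -9.12 = -3.03
-15.18 - -12.15 = -3.03
Common difference d = -3.03.
First term a = -9.12.
Formula: S_i = -9.12 - 3.03*i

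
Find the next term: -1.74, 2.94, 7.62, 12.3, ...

Differences: 2.94 - -1.74 = 4.68
This is an arithmetic sequence with common difference d = 4.68.
Next term = 12.3 + 4.68 = 16.98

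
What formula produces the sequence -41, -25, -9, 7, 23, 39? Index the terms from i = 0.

Check differences: -25 - -41 = 16
-9 - -25 = 16
Common difference d = 16.
First term a = -41.
Formula: S_i = -41 + 16*i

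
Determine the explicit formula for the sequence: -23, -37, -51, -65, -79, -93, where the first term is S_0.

Check differences: -37 - -23 = -14
-51 - -37 = -14
Common difference d = -14.
First term a = -23.
Formula: S_i = -23 - 14*i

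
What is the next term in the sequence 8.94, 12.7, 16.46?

Differences: 12.7 - 8.94 = 3.76
This is an arithmetic sequence with common difference d = 3.76.
Next term = 16.46 + 3.76 = 20.22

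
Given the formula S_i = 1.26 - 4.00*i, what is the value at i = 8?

S_8 = 1.26 + -4.0*8 = 1.26 + -32.0 = -30.74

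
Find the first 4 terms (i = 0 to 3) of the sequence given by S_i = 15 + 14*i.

This is an arithmetic sequence.
i=0: S_0 = 15 + 14*0 = 15
i=1: S_1 = 15 + 14*1 = 29
i=2: S_2 = 15 + 14*2 = 43
i=3: S_3 = 15 + 14*3 = 57
The first 4 terms are: [15, 29, 43, 57]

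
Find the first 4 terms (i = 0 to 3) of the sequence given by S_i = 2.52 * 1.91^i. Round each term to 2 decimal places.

This is a geometric sequence.
i=0: S_0 = 2.52 * 1.91^0 = 2.52
i=1: S_1 = 2.52 * 1.91^1 ≈ 4.81
i=2: S_2 = 2.52 * 1.91^2 ≈ 9.19
i=3: S_3 = 2.52 * 1.91^3 ≈ 17.56
The first 4 terms are: [2.52, 4.81, 9.19, 17.56]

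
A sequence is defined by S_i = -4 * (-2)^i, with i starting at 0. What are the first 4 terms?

This is a geometric sequence.
i=0: S_0 = -4 * (-2)^0 = -4
i=1: S_1 = -4 * (-2)^1 = 8
i=2: S_2 = -4 * (-2)^2 = -16
i=3: S_3 = -4 * (-2)^3 = 32
The first 4 terms are: [-4, 8, -16, 32]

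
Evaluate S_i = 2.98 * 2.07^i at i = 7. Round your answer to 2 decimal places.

S_7 = 2.98 * 2.07^7 ≈ 2.98 * 162.8517 ≈ 485.3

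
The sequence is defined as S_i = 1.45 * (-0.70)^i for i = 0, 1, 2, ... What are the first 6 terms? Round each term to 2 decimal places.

This is a geometric sequence.
i=0: S_0 = 1.45 * (-0.7)^0 = 1.45
i=1: S_1 = 1.45 * (-0.7)^1 ≈ -1.02
i=2: S_2 = 1.45 * (-0.7)^2 ≈ 0.71
i=3: S_3 = 1.45 * (-0.7)^3 ≈ -0.5
i=4: S_4 = 1.45 * (-0.7)^4 ≈ 0.35
i=5: S_5 = 1.45 * (-0.7)^5 ≈ -0.24
The first 6 terms are: [1.45, -1.02, 0.71, -0.5, 0.35, -0.24]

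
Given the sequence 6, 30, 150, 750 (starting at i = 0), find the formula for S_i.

Check ratios: 30 / 6 = 5.0
Common ratio r = 5.
First term a = 6.
Formula: S_i = 6 * 5^i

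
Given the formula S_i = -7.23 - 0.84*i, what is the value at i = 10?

S_10 = -7.23 + -0.84*10 = -7.23 + -8.4 = -15.63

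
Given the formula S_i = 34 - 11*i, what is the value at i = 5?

S_5 = 34 + -11*5 = 34 + -55 = -21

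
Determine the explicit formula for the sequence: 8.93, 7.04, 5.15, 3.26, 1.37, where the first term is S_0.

Check differences: 7.04 - 8.93 = -1.89
5.15 - 7.04 = -1.89
Common difference d = -1.89.
First term a = 8.93.
Formula: S_i = 8.93 - 1.89*i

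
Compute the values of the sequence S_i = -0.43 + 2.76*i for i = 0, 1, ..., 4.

This is an arithmetic sequence.
i=0: S_0 = -0.43 + 2.76*0 = -0.43
i=1: S_1 = -0.43 + 2.76*1 = 2.33
i=2: S_2 = -0.43 + 2.76*2 = 5.09
i=3: S_3 = -0.43 + 2.76*3 = 7.85
i=4: S_4 = -0.43 + 2.76*4 = 10.61
The first 5 terms are: [-0.43, 2.33, 5.09, 7.85, 10.61]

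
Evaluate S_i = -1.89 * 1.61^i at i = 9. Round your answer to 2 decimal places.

S_9 = -1.89 * 1.61^9 ≈ -1.89 * 72.683 ≈ -137.37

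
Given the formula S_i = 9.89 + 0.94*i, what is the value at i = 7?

S_7 = 9.89 + 0.94*7 = 9.89 + 6.58 = 16.47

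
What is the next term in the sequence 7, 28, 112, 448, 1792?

Ratios: 28 / 7 = 4.0
This is a geometric sequence with common ratio r = 4.
Next term = 1792 * 4 = 7168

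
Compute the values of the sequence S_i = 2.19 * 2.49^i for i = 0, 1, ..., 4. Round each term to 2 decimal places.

This is a geometric sequence.
i=0: S_0 = 2.19 * 2.49^0 = 2.19
i=1: S_1 = 2.19 * 2.49^1 ≈ 5.45
i=2: S_2 = 2.19 * 2.49^2 ≈ 13.58
i=3: S_3 = 2.19 * 2.49^3 ≈ 33.81
i=4: S_4 = 2.19 * 2.49^4 ≈ 84.19
The first 5 terms are: [2.19, 5.45, 13.58, 33.81, 84.19]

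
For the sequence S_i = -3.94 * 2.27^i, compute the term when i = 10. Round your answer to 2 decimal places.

S_10 = -3.94 * 2.27^10 ≈ -3.94 * 3632.9429 ≈ -14313.8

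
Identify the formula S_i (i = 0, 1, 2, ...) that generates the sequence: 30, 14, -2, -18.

Check differences: 14 - 30 = -16
-2 - 14 = -16
Common difference d = -16.
First term a = 30.
Formula: S_i = 30 - 16*i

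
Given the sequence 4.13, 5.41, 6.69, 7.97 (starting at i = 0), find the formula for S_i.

Check differences: 5.41 - 4.13 = 1.28
6.69 - 5.41 = 1.28
Common difference d = 1.28.
First term a = 4.13.
Formula: S_i = 4.13 + 1.28*i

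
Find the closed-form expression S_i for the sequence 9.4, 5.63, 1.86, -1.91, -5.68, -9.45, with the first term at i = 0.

Check differences: 5.63 - 9.4 = -3.77
1.86 - 5.63 = -3.77
Common difference d = -3.77.
First term a = 9.4.
Formula: S_i = 9.40 - 3.77*i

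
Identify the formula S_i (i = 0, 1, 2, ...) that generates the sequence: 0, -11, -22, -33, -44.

Check differences: -11 - 0 = -11
-22 - -11 = -11
Common difference d = -11.
First term a = 0.
Formula: S_i = 0 - 11*i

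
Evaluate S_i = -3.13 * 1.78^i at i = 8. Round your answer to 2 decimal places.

S_8 = -3.13 * 1.78^8 ≈ -3.13 * 100.7767 ≈ -315.43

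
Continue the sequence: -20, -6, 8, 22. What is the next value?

Differences: -6 - -20 = 14
This is an arithmetic sequence with common difference d = 14.
Next term = 22 + 14 = 36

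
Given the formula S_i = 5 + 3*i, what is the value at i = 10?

S_10 = 5 + 3*10 = 5 + 30 = 35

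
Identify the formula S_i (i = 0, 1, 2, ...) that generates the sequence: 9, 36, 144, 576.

Check ratios: 36 / 9 = 4.0
Common ratio r = 4.
First term a = 9.
Formula: S_i = 9 * 4^i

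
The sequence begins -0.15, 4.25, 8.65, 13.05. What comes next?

Differences: 4.25 - -0.15 = 4.4
This is an arithmetic sequence with common difference d = 4.4.
Next term = 13.05 + 4.4 = 17.45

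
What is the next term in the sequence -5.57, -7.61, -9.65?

Differences: -7.61 - -5.57 = -2.04
This is an arithmetic sequence with common difference d = -2.04.
Next term = -9.65 + -2.04 = -11.69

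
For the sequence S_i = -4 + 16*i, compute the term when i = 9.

S_9 = -4 + 16*9 = -4 + 144 = 140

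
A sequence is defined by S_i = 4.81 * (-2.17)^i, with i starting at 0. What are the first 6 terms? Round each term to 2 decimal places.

This is a geometric sequence.
i=0: S_0 = 4.81 * (-2.17)^0 = 4.81
i=1: S_1 = 4.81 * (-2.17)^1 ≈ -10.44
i=2: S_2 = 4.81 * (-2.17)^2 ≈ 22.65
i=3: S_3 = 4.81 * (-2.17)^3 ≈ -49.15
i=4: S_4 = 4.81 * (-2.17)^4 ≈ 106.66
i=5: S_5 = 4.81 * (-2.17)^5 ≈ -231.44
The first 6 terms are: [4.81, -10.44, 22.65, -49.15, 106.66, -231.44]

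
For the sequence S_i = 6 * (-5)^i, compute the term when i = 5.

S_5 = 6 * (-5)^5 = 6 * -3125 = -18750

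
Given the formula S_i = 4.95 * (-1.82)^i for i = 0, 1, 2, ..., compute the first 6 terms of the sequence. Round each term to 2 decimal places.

This is a geometric sequence.
i=0: S_0 = 4.95 * (-1.82)^0 = 4.95
i=1: S_1 = 4.95 * (-1.82)^1 ≈ -9.01
i=2: S_2 = 4.95 * (-1.82)^2 ≈ 16.4
i=3: S_3 = 4.95 * (-1.82)^3 ≈ -29.84
i=4: S_4 = 4.95 * (-1.82)^4 ≈ 54.31
i=5: S_5 = 4.95 * (-1.82)^5 ≈ -98.85
The first 6 terms are: [4.95, -9.01, 16.4, -29.84, 54.31, -98.85]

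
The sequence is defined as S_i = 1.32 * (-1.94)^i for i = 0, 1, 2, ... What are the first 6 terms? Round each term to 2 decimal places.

This is a geometric sequence.
i=0: S_0 = 1.32 * (-1.94)^0 = 1.32
i=1: S_1 = 1.32 * (-1.94)^1 ≈ -2.56
i=2: S_2 = 1.32 * (-1.94)^2 ≈ 4.97
i=3: S_3 = 1.32 * (-1.94)^3 ≈ -9.64
i=4: S_4 = 1.32 * (-1.94)^4 ≈ 18.7
i=5: S_5 = 1.32 * (-1.94)^5 ≈ -36.27
The first 6 terms are: [1.32, -2.56, 4.97, -9.64, 18.7, -36.27]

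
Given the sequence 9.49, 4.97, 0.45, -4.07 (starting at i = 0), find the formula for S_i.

Check differences: 4.97 - 9.49 = -4.52
0.45 - 4.97 = -4.52
Common difference d = -4.52.
First term a = 9.49.
Formula: S_i = 9.49 - 4.52*i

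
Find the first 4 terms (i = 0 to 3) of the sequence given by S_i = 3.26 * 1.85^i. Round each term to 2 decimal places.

This is a geometric sequence.
i=0: S_0 = 3.26 * 1.85^0 = 3.26
i=1: S_1 = 3.26 * 1.85^1 ≈ 6.03
i=2: S_2 = 3.26 * 1.85^2 ≈ 11.16
i=3: S_3 = 3.26 * 1.85^3 ≈ 20.64
The first 4 terms are: [3.26, 6.03, 11.16, 20.64]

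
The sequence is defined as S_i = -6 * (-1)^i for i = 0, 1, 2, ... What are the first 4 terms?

This is a geometric sequence.
i=0: S_0 = -6 * (-1)^0 = -6
i=1: S_1 = -6 * (-1)^1 = 6
i=2: S_2 = -6 * (-1)^2 = -6
i=3: S_3 = -6 * (-1)^3 = 6
The first 4 terms are: [-6, 6, -6, 6]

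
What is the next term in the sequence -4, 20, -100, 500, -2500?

Ratios: 20 / -4 = -5.0
This is a geometric sequence with common ratio r = -5.
Next term = -2500 * -5 = 12500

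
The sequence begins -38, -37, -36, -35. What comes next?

Differences: -37 - -38 = 1
This is an arithmetic sequence with common difference d = 1.
Next term = -35 + 1 = -34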